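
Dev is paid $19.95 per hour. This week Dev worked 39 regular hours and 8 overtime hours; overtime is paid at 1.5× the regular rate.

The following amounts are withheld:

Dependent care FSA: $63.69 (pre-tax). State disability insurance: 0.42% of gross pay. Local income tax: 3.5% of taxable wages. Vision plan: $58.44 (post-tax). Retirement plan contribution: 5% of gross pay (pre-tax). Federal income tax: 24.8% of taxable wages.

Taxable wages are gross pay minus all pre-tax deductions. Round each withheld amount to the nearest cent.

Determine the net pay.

Regular pay: 39 × $19.95 = $778.05
Overtime pay: 8 × $19.95 × 1.5 = $239.40
Gross pay = $778.05 + $239.40 = $1,017.45
Dependent care FSA: $63.69
Retirement plan contribution: $1,017.45 × 0.05 = $50.87
Pre-tax total = $63.69 + $50.87 = $114.56
Taxable wages = $1,017.45 − $114.56 = $902.89
Federal income tax: $902.89 × 0.248 = $223.92
Local income tax: $902.89 × 0.035 = $31.60
State disability insurance: $1,017.45 × 0.0042 = $4.27
Vision plan: $58.44
Total deductions = $63.69 + $50.87 + $223.92 + $31.60 + $4.27 + $58.44 = $432.79
Net pay = $1,017.45 − $432.79 = $584.66

$584.66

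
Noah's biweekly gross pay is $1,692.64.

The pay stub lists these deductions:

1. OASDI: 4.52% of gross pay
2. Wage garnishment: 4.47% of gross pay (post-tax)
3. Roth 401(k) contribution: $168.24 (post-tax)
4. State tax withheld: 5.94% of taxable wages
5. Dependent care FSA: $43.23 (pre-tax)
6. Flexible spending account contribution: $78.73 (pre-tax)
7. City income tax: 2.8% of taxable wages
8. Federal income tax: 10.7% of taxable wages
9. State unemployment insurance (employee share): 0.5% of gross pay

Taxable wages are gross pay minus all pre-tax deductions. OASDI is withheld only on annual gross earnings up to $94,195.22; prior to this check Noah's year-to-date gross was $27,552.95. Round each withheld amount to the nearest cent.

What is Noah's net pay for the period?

$936.47

Dependent care FSA: $43.23
Flexible spending account contribution: $78.73
Pre-tax total = $43.23 + $78.73 = $121.96
Taxable wages = $1,692.64 − $121.96 = $1,570.68
Federal income tax: $1,570.68 × 0.107 = $168.06
City income tax: $1,570.68 × 0.028 = $43.98
State tax withheld: $1,570.68 × 0.0594 = $93.30
State unemployment insurance (employee share): $1,692.64 × 0.005 = $8.46
OASDI: cap not yet reached, full $1,692.64 is subject → $1,692.64 × 0.0452 = $76.51
Wage garnishment: $1,692.64 × 0.0447 = $75.66
Roth 401(k) contribution: $168.24
Total deductions = $43.23 + $78.73 + $168.06 + $43.98 + $93.30 + $8.46 + $76.51 + $75.66 + $168.24 = $756.17
Net pay = $1,692.64 − $756.17 = $936.47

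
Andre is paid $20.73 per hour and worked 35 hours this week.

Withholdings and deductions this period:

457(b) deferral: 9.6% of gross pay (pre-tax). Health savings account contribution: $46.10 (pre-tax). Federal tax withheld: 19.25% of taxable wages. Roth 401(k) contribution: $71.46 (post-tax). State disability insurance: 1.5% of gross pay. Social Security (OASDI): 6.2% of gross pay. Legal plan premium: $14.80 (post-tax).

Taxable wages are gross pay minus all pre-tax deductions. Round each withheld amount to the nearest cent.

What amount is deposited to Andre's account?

Gross pay: 35 × $20.73 = $725.55
Health savings account contribution: $46.10
457(b) deferral: $725.55 × 0.096 = $69.65
Pre-tax total = $46.10 + $69.65 = $115.75
Taxable wages = $725.55 − $115.75 = $609.80
Federal tax withheld: $609.80 × 0.1925 = $117.39
Social Security (OASDI): $725.55 × 0.062 = $44.98
State disability insurance: $725.55 × 0.015 = $10.88
Roth 401(k) contribution: $71.46
Legal plan premium: $14.80
Total deductions = $46.10 + $69.65 + $117.39 + $44.98 + $10.88 + $71.46 + $14.80 = $375.26
Net pay = $725.55 − $375.26 = $350.29

$350.29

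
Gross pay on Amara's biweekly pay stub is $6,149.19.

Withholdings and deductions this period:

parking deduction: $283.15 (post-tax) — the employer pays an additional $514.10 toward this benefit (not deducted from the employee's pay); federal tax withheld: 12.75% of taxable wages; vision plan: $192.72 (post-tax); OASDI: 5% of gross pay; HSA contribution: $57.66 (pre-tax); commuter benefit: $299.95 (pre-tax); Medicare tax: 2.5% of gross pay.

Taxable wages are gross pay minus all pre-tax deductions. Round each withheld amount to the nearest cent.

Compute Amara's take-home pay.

$4,116.09

HSA contribution: $57.66
Commuter benefit: $299.95
Pre-tax total = $57.66 + $299.95 = $357.61
Taxable wages = $6,149.19 − $357.61 = $5,791.58
Federal tax withheld: $5,791.58 × 0.1275 = $738.43
Medicare tax: $6,149.19 × 0.025 = $153.73
OASDI: $6,149.19 × 0.05 = $307.46
Vision plan: $192.72
Parking deduction: $283.15
(Employer's $514.10 toward parking deduction is not withheld from the employee.)
Total deductions = $57.66 + $299.95 + $738.43 + $153.73 + $307.46 + $192.72 + $283.15 = $2,033.10
Net pay = $6,149.19 − $2,033.10 = $4,116.09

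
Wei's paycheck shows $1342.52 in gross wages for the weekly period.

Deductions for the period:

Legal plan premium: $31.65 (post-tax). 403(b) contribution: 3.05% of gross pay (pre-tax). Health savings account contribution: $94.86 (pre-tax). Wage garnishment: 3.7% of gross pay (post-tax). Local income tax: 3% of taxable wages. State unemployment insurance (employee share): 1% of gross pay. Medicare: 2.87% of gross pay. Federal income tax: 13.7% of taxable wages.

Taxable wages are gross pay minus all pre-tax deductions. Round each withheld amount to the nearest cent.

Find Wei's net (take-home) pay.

403(b) contribution: $1342.52 × 0.0305 = $40.95
Health savings account contribution: $94.86
Pre-tax total = $40.95 + $94.86 = $135.81
Taxable wages = $1342.52 − $135.81 = $1206.71
Federal income tax: $1206.71 × 0.137 = $165.32
Local income tax: $1206.71 × 0.03 = $36.20
Medicare: $1342.52 × 0.0287 = $38.53
State unemployment insurance (employee share): $1342.52 × 0.01 = $13.43
Legal plan premium: $31.65
Wage garnishment: $1342.52 × 0.037 = $49.67
Total deductions = $40.95 + $94.86 + $165.32 + $36.20 + $38.53 + $13.43 + $31.65 + $49.67 = $470.61
Net pay = $1342.52 − $470.61 = $871.91

$871.91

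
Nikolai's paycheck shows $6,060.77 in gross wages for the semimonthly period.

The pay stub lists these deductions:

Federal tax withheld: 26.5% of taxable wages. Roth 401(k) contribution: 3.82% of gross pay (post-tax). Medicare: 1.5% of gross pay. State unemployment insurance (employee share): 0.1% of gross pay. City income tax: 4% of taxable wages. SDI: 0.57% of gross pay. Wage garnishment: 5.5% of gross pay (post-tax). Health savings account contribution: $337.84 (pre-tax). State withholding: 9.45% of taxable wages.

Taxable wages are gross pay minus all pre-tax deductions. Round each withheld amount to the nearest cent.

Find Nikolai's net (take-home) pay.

Health savings account contribution: $337.84
Taxable wages = $6,060.77 − $337.84 = $5,722.93
State withholding: $5,722.93 × 0.0945 = $540.82
Federal tax withheld: $5,722.93 × 0.265 = $1,516.58
City income tax: $5,722.93 × 0.04 = $228.92
Medicare: $6,060.77 × 0.015 = $90.91
State unemployment insurance (employee share): $6,060.77 × 0.001 = $6.06
SDI: $6,060.77 × 0.0057 = $34.55
Roth 401(k) contribution: $6,060.77 × 0.0382 = $231.52
Wage garnishment: $6,060.77 × 0.055 = $333.34
Total deductions = $337.84 + $540.82 + $1,516.58 + $228.92 + $90.91 + $6.06 + $34.55 + $231.52 + $333.34 = $3,320.54
Net pay = $6,060.77 − $3,320.54 = $2,740.23

$2,740.23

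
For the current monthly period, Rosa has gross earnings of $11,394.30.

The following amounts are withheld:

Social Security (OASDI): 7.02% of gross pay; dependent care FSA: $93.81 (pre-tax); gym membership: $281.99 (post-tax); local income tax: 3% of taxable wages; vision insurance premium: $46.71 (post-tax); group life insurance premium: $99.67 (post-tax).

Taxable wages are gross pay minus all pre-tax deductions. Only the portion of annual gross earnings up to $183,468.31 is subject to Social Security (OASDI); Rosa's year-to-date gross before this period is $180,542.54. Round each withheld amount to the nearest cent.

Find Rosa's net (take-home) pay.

$10,327.72

Dependent care FSA: $93.81
Taxable wages = $11,394.30 − $93.81 = $11,300.49
Local income tax: $11,300.49 × 0.03 = $339.01
Social Security (OASDI): only $183,468.31 − $180,542.54 = $2,925.77 of this check is subject → $2,925.77 × 0.0702 = $205.39
Vision insurance premium: $46.71
Group life insurance premium: $99.67
Gym membership: $281.99
Total deductions = $93.81 + $339.01 + $205.39 + $46.71 + $99.67 + $281.99 = $1,066.58
Net pay = $11,394.30 − $1,066.58 = $10,327.72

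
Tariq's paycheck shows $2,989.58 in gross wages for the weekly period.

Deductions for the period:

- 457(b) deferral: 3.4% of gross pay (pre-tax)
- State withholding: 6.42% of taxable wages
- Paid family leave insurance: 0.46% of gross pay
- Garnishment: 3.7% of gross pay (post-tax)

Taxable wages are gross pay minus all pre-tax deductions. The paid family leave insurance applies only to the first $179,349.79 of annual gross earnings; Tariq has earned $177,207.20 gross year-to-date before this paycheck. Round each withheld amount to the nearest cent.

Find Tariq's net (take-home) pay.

$2,582.05

457(b) deferral: $2,989.58 × 0.034 = $101.65
Taxable wages = $2,989.58 − $101.65 = $2,887.93
State withholding: $2,887.93 × 0.0642 = $185.41
Paid family leave insurance: only $179,349.79 − $177,207.20 = $2,142.59 of this check is subject → $2,142.59 × 0.0046 = $9.86
Garnishment: $2,989.58 × 0.037 = $110.61
Total deductions = $101.65 + $185.41 + $9.86 + $110.61 = $407.53
Net pay = $2,989.58 − $407.53 = $2,582.05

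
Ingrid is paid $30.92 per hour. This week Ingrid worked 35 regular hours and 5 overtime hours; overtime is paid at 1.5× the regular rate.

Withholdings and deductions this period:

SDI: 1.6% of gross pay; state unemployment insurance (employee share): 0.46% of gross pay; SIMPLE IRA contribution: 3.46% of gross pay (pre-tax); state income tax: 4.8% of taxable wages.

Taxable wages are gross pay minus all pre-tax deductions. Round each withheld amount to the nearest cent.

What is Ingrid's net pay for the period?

Regular pay: 35 × $30.92 = $1082.20
Overtime pay: 5 × $30.92 × 1.5 = $231.90
Gross pay = $1082.20 + $231.90 = $1314.10
SIMPLE IRA contribution: $1314.10 × 0.0346 = $45.47
Taxable wages = $1314.10 − $45.47 = $1268.63
State income tax: $1268.63 × 0.048 = $60.89
State unemployment insurance (employee share): $1314.10 × 0.0046 = $6.04
SDI: $1314.10 × 0.016 = $21.03
Total deductions = $45.47 + $60.89 + $6.04 + $21.03 = $133.43
Net pay = $1314.10 − $133.43 = $1180.67

$1180.67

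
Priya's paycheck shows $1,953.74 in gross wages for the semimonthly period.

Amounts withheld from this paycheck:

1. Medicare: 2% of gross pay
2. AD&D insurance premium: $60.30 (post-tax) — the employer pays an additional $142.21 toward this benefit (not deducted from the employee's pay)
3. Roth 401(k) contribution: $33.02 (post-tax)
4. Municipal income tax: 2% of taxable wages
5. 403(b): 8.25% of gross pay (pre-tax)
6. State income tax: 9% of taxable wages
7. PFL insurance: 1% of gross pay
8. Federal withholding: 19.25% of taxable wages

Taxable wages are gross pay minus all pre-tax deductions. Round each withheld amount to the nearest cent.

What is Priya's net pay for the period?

403(b): $1,953.74 × 0.0825 = $161.18
Taxable wages = $1,953.74 − $161.18 = $1,792.56
State income tax: $1,792.56 × 0.09 = $161.33
Federal withholding: $1,792.56 × 0.1925 = $345.07
Municipal income tax: $1,792.56 × 0.02 = $35.85
Medicare: $1,953.74 × 0.02 = $39.07
PFL insurance: $1,953.74 × 0.01 = $19.54
Roth 401(k) contribution: $33.02
AD&D insurance premium: $60.30
(Employer's $142.21 toward AD&D insurance premium is not withheld from the employee.)
Total deductions = $161.18 + $161.33 + $345.07 + $35.85 + $39.07 + $19.54 + $33.02 + $60.30 = $855.36
Net pay = $1,953.74 − $855.36 = $1,098.38

$1,098.38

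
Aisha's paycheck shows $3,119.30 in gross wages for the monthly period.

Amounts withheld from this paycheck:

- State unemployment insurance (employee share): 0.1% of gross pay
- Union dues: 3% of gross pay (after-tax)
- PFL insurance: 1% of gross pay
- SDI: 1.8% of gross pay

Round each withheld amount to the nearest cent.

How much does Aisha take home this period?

$2,935.26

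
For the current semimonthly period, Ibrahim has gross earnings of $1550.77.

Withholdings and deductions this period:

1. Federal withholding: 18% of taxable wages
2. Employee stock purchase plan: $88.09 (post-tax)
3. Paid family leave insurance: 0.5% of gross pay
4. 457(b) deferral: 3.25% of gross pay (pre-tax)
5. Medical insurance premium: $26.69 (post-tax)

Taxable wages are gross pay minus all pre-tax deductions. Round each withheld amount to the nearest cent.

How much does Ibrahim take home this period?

$1107.77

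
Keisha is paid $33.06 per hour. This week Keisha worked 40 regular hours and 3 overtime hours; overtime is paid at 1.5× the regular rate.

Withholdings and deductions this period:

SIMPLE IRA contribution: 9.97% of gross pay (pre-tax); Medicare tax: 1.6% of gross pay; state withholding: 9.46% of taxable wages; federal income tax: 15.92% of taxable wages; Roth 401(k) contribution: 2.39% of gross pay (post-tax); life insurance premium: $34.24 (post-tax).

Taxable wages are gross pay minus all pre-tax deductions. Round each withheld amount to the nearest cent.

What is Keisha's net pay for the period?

$895.39

Regular pay: 40 × $33.06 = $1,322.40
Overtime pay: 3 × $33.06 × 1.5 = $148.77
Gross pay = $1,322.40 + $148.77 = $1,471.17
SIMPLE IRA contribution: $1,471.17 × 0.0997 = $146.68
Taxable wages = $1,471.17 − $146.68 = $1,324.49
State withholding: $1,324.49 × 0.0946 = $125.30
Federal income tax: $1,324.49 × 0.1592 = $210.86
Medicare tax: $1,471.17 × 0.016 = $23.54
Roth 401(k) contribution: $1,471.17 × 0.0239 = $35.16
Life insurance premium: $34.24
Total deductions = $146.68 + $125.30 + $210.86 + $23.54 + $35.16 + $34.24 = $575.78
Net pay = $1,471.17 − $575.78 = $895.39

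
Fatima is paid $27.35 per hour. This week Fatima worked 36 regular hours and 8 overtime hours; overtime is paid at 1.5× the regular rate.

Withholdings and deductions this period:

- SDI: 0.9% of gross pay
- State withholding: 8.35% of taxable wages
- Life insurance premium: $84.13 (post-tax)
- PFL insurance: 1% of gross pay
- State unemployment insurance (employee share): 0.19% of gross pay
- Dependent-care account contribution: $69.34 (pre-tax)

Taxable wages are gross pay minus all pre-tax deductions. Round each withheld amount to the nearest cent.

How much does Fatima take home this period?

$1028.06

Regular pay: 36 × $27.35 = $984.60
Overtime pay: 8 × $27.35 × 1.5 = $328.20
Gross pay = $984.60 + $328.20 = $1312.80
Dependent-care account contribution: $69.34
Taxable wages = $1312.80 − $69.34 = $1243.46
State withholding: $1243.46 × 0.0835 = $103.83
SDI: $1312.80 × 0.009 = $11.82
State unemployment insurance (employee share): $1312.80 × 0.0019 = $2.49
PFL insurance: $1312.80 × 0.01 = $13.13
Life insurance premium: $84.13
Total deductions = $69.34 + $103.83 + $11.82 + $2.49 + $13.13 + $84.13 = $284.74
Net pay = $1312.80 − $284.74 = $1028.06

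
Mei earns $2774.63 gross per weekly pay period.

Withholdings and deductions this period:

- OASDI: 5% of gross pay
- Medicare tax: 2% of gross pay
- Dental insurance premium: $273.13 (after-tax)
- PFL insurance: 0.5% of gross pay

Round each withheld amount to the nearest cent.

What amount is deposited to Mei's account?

Medicare tax: $2774.63 × 0.02 = $55.49
OASDI: $2774.63 × 0.05 = $138.73
PFL insurance: $2774.63 × 0.005 = $13.87
Dental insurance premium: $273.13
Total deductions = $55.49 + $138.73 + $13.87 + $273.13 = $481.22
Net pay = $2774.63 − $481.22 = $2293.41

$2293.41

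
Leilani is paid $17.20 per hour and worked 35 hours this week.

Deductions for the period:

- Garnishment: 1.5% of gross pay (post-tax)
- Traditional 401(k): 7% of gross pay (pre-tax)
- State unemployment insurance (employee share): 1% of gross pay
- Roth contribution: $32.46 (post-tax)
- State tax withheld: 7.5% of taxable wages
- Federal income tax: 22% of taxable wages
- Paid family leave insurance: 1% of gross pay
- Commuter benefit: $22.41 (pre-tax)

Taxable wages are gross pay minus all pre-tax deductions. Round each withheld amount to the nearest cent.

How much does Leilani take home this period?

Gross pay: 35 × $17.20 = $602.00
Commuter benefit: $22.41
Traditional 401(k): $602.00 × 0.07 = $42.14
Pre-tax total = $22.41 + $42.14 = $64.55
Taxable wages = $602.00 − $64.55 = $537.45
Federal income tax: $537.45 × 0.22 = $118.24
State tax withheld: $537.45 × 0.075 = $40.31
State unemployment insurance (employee share): $602.00 × 0.01 = $6.02
Paid family leave insurance: $602.00 × 0.01 = $6.02
Garnishment: $602.00 × 0.015 = $9.03
Roth contribution: $32.46
Total deductions = $22.41 + $42.14 + $118.24 + $40.31 + $6.02 + $6.02 + $9.03 + $32.46 = $276.63
Net pay = $602.00 − $276.63 = $325.37

$325.37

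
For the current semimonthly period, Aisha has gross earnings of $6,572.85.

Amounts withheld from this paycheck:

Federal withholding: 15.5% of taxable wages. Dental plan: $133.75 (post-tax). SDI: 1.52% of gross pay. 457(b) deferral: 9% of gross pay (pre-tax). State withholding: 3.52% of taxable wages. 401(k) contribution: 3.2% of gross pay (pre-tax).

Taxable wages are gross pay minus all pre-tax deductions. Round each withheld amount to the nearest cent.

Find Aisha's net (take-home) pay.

401(k) contribution: $6,572.85 × 0.032 = $210.33
457(b) deferral: $6,572.85 × 0.09 = $591.56
Pre-tax total = $210.33 + $591.56 = $801.89
Taxable wages = $6,572.85 − $801.89 = $5,770.96
State withholding: $5,770.96 × 0.0352 = $203.14
Federal withholding: $5,770.96 × 0.155 = $894.50
SDI: $6,572.85 × 0.0152 = $99.91
Dental plan: $133.75
Total deductions = $210.33 + $591.56 + $203.14 + $894.50 + $99.91 + $133.75 = $2,133.19
Net pay = $6,572.85 − $2,133.19 = $4,439.66

$4,439.66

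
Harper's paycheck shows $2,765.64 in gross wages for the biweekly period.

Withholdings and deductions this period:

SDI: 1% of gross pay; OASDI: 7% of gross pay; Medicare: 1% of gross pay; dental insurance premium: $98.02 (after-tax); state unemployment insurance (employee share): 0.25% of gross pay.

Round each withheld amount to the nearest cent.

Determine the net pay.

Medicare: $2,765.64 × 0.01 = $27.66
OASDI: $2,765.64 × 0.07 = $193.59
SDI: $2,765.64 × 0.01 = $27.66
State unemployment insurance (employee share): $2,765.64 × 0.0025 = $6.91
Dental insurance premium: $98.02
Total deductions = $27.66 + $193.59 + $27.66 + $6.91 + $98.02 = $353.84
Net pay = $2,765.64 − $353.84 = $2,411.80

$2,411.80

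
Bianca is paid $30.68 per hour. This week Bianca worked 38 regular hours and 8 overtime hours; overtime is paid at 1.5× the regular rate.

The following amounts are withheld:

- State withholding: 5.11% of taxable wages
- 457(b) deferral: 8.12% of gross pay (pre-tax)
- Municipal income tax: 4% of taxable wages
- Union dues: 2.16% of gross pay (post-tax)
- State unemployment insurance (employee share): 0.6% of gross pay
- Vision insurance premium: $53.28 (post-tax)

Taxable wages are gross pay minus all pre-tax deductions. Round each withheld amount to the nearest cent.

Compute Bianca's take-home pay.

Regular pay: 38 × $30.68 = $1,165.84
Overtime pay: 8 × $30.68 × 1.5 = $368.16
Gross pay = $1,165.84 + $368.16 = $1,534.00
457(b) deferral: $1,534.00 × 0.0812 = $124.56
Taxable wages = $1,534.00 − $124.56 = $1,409.44
State withholding: $1,409.44 × 0.0511 = $72.02
Municipal income tax: $1,409.44 × 0.04 = $56.38
State unemployment insurance (employee share): $1,534.00 × 0.006 = $9.20
Union dues: $1,534.00 × 0.0216 = $33.13
Vision insurance premium: $53.28
Total deductions = $124.56 + $72.02 + $56.38 + $9.20 + $33.13 + $53.28 = $348.57
Net pay = $1,534.00 − $348.57 = $1,185.43

$1,185.43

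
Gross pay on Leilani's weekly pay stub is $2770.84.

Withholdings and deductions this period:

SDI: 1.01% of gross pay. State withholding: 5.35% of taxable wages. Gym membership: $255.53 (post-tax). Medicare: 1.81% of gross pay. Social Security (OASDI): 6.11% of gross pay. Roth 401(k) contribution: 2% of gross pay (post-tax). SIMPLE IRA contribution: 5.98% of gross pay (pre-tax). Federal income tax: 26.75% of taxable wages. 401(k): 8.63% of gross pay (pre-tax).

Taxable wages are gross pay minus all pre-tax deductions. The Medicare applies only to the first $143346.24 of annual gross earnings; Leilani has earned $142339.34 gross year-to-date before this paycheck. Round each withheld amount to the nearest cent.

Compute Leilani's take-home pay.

SIMPLE IRA contribution: $2770.84 × 0.0598 = $165.70
401(k): $2770.84 × 0.0863 = $239.12
Pre-tax total = $165.70 + $239.12 = $404.82
Taxable wages = $2770.84 − $404.82 = $2366.02
State withholding: $2366.02 × 0.0535 = $126.58
Federal income tax: $2366.02 × 0.2675 = $632.91
SDI: $2770.84 × 0.0101 = $27.99
Social Security (OASDI): $2770.84 × 0.0611 = $169.30
Medicare: only $143346.24 − $142339.34 = $1006.90 of this check is subject → $1006.90 × 0.0181 = $18.22
Gym membership: $255.53
Roth 401(k) contribution: $2770.84 × 0.02 = $55.42
Total deductions = $165.70 + $239.12 + $126.58 + $632.91 + $27.99 + $169.30 + $18.22 + $255.53 + $55.42 = $1690.77
Net pay = $2770.84 − $1690.77 = $1080.07

$1080.07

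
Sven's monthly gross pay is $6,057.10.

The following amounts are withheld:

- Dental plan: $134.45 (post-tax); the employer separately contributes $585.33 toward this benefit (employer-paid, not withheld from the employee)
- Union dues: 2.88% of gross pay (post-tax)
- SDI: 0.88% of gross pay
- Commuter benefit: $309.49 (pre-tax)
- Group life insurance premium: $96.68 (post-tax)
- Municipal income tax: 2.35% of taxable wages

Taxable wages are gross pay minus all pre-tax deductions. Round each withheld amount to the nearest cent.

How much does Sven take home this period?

Commuter benefit: $309.49
Taxable wages = $6,057.10 − $309.49 = $5,747.61
Municipal income tax: $5,747.61 × 0.0235 = $135.07
SDI: $6,057.10 × 0.0088 = $53.30
Group life insurance premium: $96.68
Union dues: $6,057.10 × 0.0288 = $174.44
Dental plan: $134.45
(Employer's $585.33 toward dental plan is not withheld from the employee.)
Total deductions = $309.49 + $135.07 + $53.30 + $96.68 + $174.44 + $134.45 = $903.43
Net pay = $6,057.10 − $903.43 = $5,153.67

$5,153.67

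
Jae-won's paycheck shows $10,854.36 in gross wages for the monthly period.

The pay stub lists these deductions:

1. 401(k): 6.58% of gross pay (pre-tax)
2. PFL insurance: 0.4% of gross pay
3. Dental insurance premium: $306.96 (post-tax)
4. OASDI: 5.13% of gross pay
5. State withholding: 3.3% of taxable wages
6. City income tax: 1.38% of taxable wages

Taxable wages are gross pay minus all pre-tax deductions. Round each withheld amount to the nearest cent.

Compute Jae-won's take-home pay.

$8,758.38

401(k): $10,854.36 × 0.0658 = $714.22
Taxable wages = $10,854.36 − $714.22 = $10,140.14
City income tax: $10,140.14 × 0.0138 = $139.93
State withholding: $10,140.14 × 0.033 = $334.62
PFL insurance: $10,854.36 × 0.004 = $43.42
OASDI: $10,854.36 × 0.0513 = $556.83
Dental insurance premium: $306.96
Total deductions = $714.22 + $139.93 + $334.62 + $43.42 + $556.83 + $306.96 = $2,095.98
Net pay = $10,854.36 − $2,095.98 = $8,758.38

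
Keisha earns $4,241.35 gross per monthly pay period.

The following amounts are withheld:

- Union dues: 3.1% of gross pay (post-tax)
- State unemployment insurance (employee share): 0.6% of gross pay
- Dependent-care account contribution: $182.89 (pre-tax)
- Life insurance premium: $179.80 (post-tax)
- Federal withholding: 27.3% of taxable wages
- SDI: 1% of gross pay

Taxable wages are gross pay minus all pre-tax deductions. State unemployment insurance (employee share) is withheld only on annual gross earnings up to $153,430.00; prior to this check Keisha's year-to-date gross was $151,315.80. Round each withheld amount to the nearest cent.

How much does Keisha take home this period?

$2,584.12

Dependent-care account contribution: $182.89
Taxable wages = $4,241.35 − $182.89 = $4,058.46
Federal withholding: $4,058.46 × 0.273 = $1,107.96
SDI: $4,241.35 × 0.01 = $42.41
State unemployment insurance (employee share): only $153,430.00 − $151,315.80 = $2,114.20 of this check is subject → $2,114.20 × 0.006 = $12.69
Union dues: $4,241.35 × 0.031 = $131.48
Life insurance premium: $179.80
Total deductions = $182.89 + $1,107.96 + $42.41 + $12.69 + $131.48 + $179.80 = $1,657.23
Net pay = $4,241.35 − $1,657.23 = $2,584.12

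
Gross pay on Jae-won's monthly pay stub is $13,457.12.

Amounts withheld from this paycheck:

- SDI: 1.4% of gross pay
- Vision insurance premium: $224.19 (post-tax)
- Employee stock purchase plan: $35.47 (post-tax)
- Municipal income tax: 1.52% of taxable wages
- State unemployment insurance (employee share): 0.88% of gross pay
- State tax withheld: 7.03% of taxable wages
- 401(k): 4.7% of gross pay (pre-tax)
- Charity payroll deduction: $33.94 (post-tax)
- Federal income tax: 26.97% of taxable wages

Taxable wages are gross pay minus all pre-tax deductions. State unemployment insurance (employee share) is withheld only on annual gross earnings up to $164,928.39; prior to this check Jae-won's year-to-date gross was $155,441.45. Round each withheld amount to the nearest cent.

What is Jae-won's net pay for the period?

$7,703.84

401(k): $13,457.12 × 0.047 = $632.48
Taxable wages = $13,457.12 − $632.48 = $12,824.64
Federal income tax: $12,824.64 × 0.2697 = $3,458.81
State tax withheld: $12,824.64 × 0.0703 = $901.57
Municipal income tax: $12,824.64 × 0.0152 = $194.93
SDI: $13,457.12 × 0.014 = $188.40
State unemployment insurance (employee share): only $164,928.39 − $155,441.45 = $9,486.94 of this check is subject → $9,486.94 × 0.0088 = $83.49
Vision insurance premium: $224.19
Charity payroll deduction: $33.94
Employee stock purchase plan: $35.47
Total deductions = $632.48 + $3,458.81 + $901.57 + $194.93 + $188.40 + $83.49 + $224.19 + $33.94 + $35.47 = $5,753.28
Net pay = $13,457.12 − $5,753.28 = $7,703.84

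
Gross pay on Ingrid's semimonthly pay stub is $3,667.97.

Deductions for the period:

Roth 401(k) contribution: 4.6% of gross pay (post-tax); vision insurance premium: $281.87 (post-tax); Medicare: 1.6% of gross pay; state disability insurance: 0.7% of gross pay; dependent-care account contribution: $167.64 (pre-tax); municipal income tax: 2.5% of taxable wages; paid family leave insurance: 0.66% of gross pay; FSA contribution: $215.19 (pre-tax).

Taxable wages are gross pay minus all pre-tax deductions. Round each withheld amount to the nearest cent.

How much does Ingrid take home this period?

Dependent-care account contribution: $167.64
FSA contribution: $215.19
Pre-tax total = $167.64 + $215.19 = $382.83
Taxable wages = $3,667.97 − $382.83 = $3,285.14
Municipal income tax: $3,285.14 × 0.025 = $82.13
Medicare: $3,667.97 × 0.016 = $58.69
Paid family leave insurance: $3,667.97 × 0.0066 = $24.21
State disability insurance: $3,667.97 × 0.007 = $25.68
Roth 401(k) contribution: $3,667.97 × 0.046 = $168.73
Vision insurance premium: $281.87
Total deductions = $167.64 + $215.19 + $82.13 + $58.69 + $24.21 + $25.68 + $168.73 + $281.87 = $1,024.14
Net pay = $3,667.97 − $1,024.14 = $2,643.83

$2,643.83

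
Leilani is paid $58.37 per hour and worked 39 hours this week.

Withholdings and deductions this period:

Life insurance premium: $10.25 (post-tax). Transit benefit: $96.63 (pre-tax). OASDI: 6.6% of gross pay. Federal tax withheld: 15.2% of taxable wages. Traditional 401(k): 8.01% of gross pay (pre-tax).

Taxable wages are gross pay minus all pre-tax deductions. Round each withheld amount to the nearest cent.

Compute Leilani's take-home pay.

Gross pay: 39 × $58.37 = $2,276.43
Transit benefit: $96.63
Traditional 401(k): $2,276.43 × 0.0801 = $182.34
Pre-tax total = $96.63 + $182.34 = $278.97
Taxable wages = $2,276.43 − $278.97 = $1,997.46
Federal tax withheld: $1,997.46 × 0.152 = $303.61
OASDI: $2,276.43 × 0.066 = $150.24
Life insurance premium: $10.25
Total deductions = $96.63 + $182.34 + $303.61 + $150.24 + $10.25 = $743.07
Net pay = $2,276.43 − $743.07 = $1,533.36

$1,533.36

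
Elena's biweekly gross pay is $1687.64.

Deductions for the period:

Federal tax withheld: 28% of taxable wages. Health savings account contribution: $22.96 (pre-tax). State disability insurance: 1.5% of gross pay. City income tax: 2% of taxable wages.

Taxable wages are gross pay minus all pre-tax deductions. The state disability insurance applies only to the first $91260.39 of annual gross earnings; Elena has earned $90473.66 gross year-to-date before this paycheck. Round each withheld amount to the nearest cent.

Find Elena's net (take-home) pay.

$1153.48

Health savings account contribution: $22.96
Taxable wages = $1687.64 − $22.96 = $1664.68
Federal tax withheld: $1664.68 × 0.28 = $466.11
City income tax: $1664.68 × 0.02 = $33.29
State disability insurance: only $91260.39 − $90473.66 = $786.73 of this check is subject → $786.73 × 0.015 = $11.80
Total deductions = $22.96 + $466.11 + $33.29 + $11.80 = $534.16
Net pay = $1687.64 − $534.16 = $1153.48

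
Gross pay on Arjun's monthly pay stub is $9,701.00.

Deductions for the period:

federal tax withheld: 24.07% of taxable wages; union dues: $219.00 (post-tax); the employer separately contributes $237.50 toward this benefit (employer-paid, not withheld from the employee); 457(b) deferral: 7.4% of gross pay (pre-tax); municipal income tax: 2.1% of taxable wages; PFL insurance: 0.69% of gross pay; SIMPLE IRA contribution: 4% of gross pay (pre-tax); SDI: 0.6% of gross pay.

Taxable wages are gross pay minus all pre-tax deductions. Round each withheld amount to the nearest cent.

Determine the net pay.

$6,001.60

SIMPLE IRA contribution: $9,701.00 × 0.04 = $388.04
457(b) deferral: $9,701.00 × 0.074 = $717.87
Pre-tax total = $388.04 + $717.87 = $1,105.91
Taxable wages = $9,701.00 − $1,105.91 = $8,595.09
Federal tax withheld: $8,595.09 × 0.2407 = $2,068.84
Municipal income tax: $8,595.09 × 0.021 = $180.50
SDI: $9,701.00 × 0.006 = $58.21
PFL insurance: $9,701.00 × 0.0069 = $66.94
Union dues: $219.00
(Employer's $237.50 toward union dues is not withheld from the employee.)
Total deductions = $388.04 + $717.87 + $2,068.84 + $180.50 + $58.21 + $66.94 + $219.00 = $3,699.40
Net pay = $9,701.00 − $3,699.40 = $6,001.60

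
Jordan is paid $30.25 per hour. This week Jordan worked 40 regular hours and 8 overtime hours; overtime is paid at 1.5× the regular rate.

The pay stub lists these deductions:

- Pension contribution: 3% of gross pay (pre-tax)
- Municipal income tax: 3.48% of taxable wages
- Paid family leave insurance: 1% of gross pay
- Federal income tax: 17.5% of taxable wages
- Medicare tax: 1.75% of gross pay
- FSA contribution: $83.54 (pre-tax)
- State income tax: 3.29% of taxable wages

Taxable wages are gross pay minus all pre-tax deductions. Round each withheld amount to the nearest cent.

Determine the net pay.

Regular pay: 40 × $30.25 = $1,210.00
Overtime pay: 8 × $30.25 × 1.5 = $363.00
Gross pay = $1,210.00 + $363.00 = $1,573.00
Pension contribution: $1,573.00 × 0.03 = $47.19
FSA contribution: $83.54
Pre-tax total = $47.19 + $83.54 = $130.73
Taxable wages = $1,573.00 − $130.73 = $1,442.27
Federal income tax: $1,442.27 × 0.175 = $252.40
Municipal income tax: $1,442.27 × 0.0348 = $50.19
State income tax: $1,442.27 × 0.0329 = $47.45
Paid family leave insurance: $1,573.00 × 0.01 = $15.73
Medicare tax: $1,573.00 × 0.0175 = $27.53
Total deductions = $47.19 + $83.54 + $252.40 + $50.19 + $47.45 + $15.73 + $27.53 = $524.03
Net pay = $1,573.00 − $524.03 = $1,048.97

$1,048.97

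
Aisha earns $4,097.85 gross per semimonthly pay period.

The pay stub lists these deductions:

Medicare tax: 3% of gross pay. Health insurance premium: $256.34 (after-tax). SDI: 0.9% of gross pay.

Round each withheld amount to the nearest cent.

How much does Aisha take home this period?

$3,681.69

SDI: $4,097.85 × 0.009 = $36.88
Medicare tax: $4,097.85 × 0.03 = $122.94
Health insurance premium: $256.34
Total deductions = $36.88 + $122.94 + $256.34 = $416.16
Net pay = $4,097.85 − $416.16 = $3,681.69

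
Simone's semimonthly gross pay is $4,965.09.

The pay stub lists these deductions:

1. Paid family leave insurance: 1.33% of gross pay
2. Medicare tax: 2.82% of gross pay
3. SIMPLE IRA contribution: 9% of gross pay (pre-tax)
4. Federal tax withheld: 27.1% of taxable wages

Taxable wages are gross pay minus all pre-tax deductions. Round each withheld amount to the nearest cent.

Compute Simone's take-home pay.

SIMPLE IRA contribution: $4,965.09 × 0.09 = $446.86
Taxable wages = $4,965.09 − $446.86 = $4,518.23
Federal tax withheld: $4,518.23 × 0.271 = $1,224.44
Paid family leave insurance: $4,965.09 × 0.0133 = $66.04
Medicare tax: $4,965.09 × 0.0282 = $140.02
Total deductions = $446.86 + $1,224.44 + $66.04 + $140.02 = $1,877.36
Net pay = $4,965.09 − $1,877.36 = $3,087.73

$3,087.73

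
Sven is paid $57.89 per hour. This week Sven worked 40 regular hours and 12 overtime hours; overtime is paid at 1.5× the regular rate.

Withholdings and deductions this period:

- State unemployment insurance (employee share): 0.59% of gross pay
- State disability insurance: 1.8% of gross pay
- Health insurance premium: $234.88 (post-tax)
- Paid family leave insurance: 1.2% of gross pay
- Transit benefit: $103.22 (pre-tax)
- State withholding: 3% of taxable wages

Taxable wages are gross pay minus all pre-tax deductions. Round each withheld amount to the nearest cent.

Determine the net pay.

Regular pay: 40 × $57.89 = $2315.60
Overtime pay: 12 × $57.89 × 1.5 = $1042.02
Gross pay = $2315.60 + $1042.02 = $3357.62
Transit benefit: $103.22
Taxable wages = $3357.62 − $103.22 = $3254.40
State withholding: $3254.40 × 0.03 = $97.63
State disability insurance: $3357.62 × 0.018 = $60.44
State unemployment insurance (employee share): $3357.62 × 0.0059 = $19.81
Paid family leave insurance: $3357.62 × 0.012 = $40.29
Health insurance premium: $234.88
Total deductions = $103.22 + $97.63 + $60.44 + $19.81 + $40.29 + $234.88 = $556.27
Net pay = $3357.62 − $556.27 = $2801.35

$2801.35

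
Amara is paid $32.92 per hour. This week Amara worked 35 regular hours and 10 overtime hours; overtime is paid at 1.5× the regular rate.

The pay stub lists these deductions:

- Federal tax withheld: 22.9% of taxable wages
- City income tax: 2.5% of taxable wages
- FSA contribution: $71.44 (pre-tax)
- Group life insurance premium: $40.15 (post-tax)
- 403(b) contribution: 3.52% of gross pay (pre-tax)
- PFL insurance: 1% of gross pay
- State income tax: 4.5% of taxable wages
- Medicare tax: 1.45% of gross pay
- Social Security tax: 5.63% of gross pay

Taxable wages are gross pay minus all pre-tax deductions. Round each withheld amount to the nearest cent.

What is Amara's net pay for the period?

Regular pay: 35 × $32.92 = $1,152.20
Overtime pay: 10 × $32.92 × 1.5 = $493.80
Gross pay = $1,152.20 + $493.80 = $1,646.00
403(b) contribution: $1,646.00 × 0.0352 = $57.94
FSA contribution: $71.44
Pre-tax total = $57.94 + $71.44 = $129.38
Taxable wages = $1,646.00 − $129.38 = $1,516.62
State income tax: $1,516.62 × 0.045 = $68.25
Federal tax withheld: $1,516.62 × 0.229 = $347.31
City income tax: $1,516.62 × 0.025 = $37.92
Medicare tax: $1,646.00 × 0.0145 = $23.87
PFL insurance: $1,646.00 × 0.01 = $16.46
Social Security tax: $1,646.00 × 0.0563 = $92.67
Group life insurance premium: $40.15
Total deductions = $57.94 + $71.44 + $68.25 + $347.31 + $37.92 + $23.87 + $16.46 + $92.67 + $40.15 = $756.01
Net pay = $1,646.00 − $756.01 = $889.99

$889.99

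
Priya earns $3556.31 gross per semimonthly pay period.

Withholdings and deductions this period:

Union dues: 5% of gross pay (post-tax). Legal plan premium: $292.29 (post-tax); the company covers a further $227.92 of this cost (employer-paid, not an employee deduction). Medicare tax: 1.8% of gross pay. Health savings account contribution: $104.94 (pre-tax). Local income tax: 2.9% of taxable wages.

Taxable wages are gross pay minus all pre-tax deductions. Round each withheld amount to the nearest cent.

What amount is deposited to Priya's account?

Health savings account contribution: $104.94
Taxable wages = $3556.31 − $104.94 = $3451.37
Local income tax: $3451.37 × 0.029 = $100.09
Medicare tax: $3556.31 × 0.018 = $64.01
Legal plan premium: $292.29
Union dues: $3556.31 × 0.05 = $177.82
(Employer's $227.92 toward legal plan premium is not withheld from the employee.)
Total deductions = $104.94 + $100.09 + $64.01 + $292.29 + $177.82 = $739.15
Net pay = $3556.31 − $739.15 = $2817.16

$2817.16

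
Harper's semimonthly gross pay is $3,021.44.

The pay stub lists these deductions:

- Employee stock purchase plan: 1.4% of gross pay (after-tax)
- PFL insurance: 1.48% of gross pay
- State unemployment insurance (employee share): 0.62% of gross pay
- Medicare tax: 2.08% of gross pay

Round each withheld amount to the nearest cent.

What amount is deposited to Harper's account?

$2,852.84

PFL insurance: $3,021.44 × 0.0148 = $44.72
State unemployment insurance (employee share): $3,021.44 × 0.0062 = $18.73
Medicare tax: $3,021.44 × 0.0208 = $62.85
Employee stock purchase plan: $3,021.44 × 0.014 = $42.30
Total deductions = $44.72 + $18.73 + $62.85 + $42.30 = $168.60
Net pay = $3,021.44 − $168.60 = $2,852.84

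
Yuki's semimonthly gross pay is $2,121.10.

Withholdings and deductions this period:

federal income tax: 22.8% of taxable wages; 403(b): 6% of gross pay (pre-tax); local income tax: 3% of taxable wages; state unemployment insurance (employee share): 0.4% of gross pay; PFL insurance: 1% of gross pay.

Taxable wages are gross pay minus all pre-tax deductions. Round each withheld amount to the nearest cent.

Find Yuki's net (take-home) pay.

403(b): $2,121.10 × 0.06 = $127.27
Taxable wages = $2,121.10 − $127.27 = $1,993.83
Federal income tax: $1,993.83 × 0.228 = $454.59
Local income tax: $1,993.83 × 0.03 = $59.81
State unemployment insurance (employee share): $2,121.10 × 0.004 = $8.48
PFL insurance: $2,121.10 × 0.01 = $21.21
Total deductions = $127.27 + $454.59 + $59.81 + $8.48 + $21.21 = $671.36
Net pay = $2,121.10 − $671.36 = $1,449.74

$1,449.74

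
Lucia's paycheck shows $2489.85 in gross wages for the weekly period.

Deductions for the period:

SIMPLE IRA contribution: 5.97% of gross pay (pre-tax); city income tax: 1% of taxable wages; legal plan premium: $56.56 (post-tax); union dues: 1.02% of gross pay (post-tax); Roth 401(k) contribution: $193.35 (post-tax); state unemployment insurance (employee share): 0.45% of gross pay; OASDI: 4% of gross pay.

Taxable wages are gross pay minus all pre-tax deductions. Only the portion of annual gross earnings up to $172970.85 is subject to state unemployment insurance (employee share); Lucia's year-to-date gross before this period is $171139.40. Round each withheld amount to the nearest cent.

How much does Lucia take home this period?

SIMPLE IRA contribution: $2489.85 × 0.0597 = $148.64
Taxable wages = $2489.85 − $148.64 = $2341.21
City income tax: $2341.21 × 0.01 = $23.41
State unemployment insurance (employee share): only $172970.85 − $171139.40 = $1831.45 of this check is subject → $1831.45 × 0.0045 = $8.24
OASDI: $2489.85 × 0.04 = $99.59
Legal plan premium: $56.56
Union dues: $2489.85 × 0.0102 = $25.40
Roth 401(k) contribution: $193.35
Total deductions = $148.64 + $23.41 + $8.24 + $99.59 + $56.56 + $25.40 + $193.35 = $555.19
Net pay = $2489.85 − $555.19 = $1934.66

$1934.66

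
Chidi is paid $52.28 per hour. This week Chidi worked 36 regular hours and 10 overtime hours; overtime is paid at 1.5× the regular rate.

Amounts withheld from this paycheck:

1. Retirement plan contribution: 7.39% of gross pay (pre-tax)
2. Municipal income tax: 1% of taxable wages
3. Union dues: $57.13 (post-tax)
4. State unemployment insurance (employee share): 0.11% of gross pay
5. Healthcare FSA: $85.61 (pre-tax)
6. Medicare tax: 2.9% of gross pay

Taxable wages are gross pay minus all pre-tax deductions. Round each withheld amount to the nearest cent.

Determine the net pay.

Regular pay: 36 × $52.28 = $1,882.08
Overtime pay: 10 × $52.28 × 1.5 = $784.20
Gross pay = $1,882.08 + $784.20 = $2,666.28
Retirement plan contribution: $2,666.28 × 0.0739 = $197.04
Healthcare FSA: $85.61
Pre-tax total = $197.04 + $85.61 = $282.65
Taxable wages = $2,666.28 − $282.65 = $2,383.63
Municipal income tax: $2,383.63 × 0.01 = $23.84
State unemployment insurance (employee share): $2,666.28 × 0.0011 = $2.93
Medicare tax: $2,666.28 × 0.029 = $77.32
Union dues: $57.13
Total deductions = $197.04 + $85.61 + $23.84 + $2.93 + $77.32 + $57.13 = $443.87
Net pay = $2,666.28 − $443.87 = $2,222.41

$2,222.41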